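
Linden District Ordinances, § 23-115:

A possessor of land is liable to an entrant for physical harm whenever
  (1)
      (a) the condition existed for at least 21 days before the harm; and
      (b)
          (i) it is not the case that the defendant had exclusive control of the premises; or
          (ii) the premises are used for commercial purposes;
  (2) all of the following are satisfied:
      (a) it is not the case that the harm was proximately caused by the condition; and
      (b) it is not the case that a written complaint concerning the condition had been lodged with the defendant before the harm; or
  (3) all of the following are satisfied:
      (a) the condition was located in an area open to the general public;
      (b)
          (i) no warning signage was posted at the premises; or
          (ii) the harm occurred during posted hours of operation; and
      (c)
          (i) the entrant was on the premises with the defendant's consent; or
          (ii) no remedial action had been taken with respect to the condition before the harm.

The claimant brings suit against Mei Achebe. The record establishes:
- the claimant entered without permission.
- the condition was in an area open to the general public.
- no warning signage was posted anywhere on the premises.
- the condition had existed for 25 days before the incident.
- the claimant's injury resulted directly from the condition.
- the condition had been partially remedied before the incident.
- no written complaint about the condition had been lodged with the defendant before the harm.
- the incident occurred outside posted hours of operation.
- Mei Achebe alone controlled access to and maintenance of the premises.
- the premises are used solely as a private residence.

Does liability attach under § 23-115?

No — not liable.

(a) condition ≥21 days old — holds.
(i) not (exclusive control) — not satisfied.
(ii) commercial use — not met.
(b): F OR F → false.
(1) = T AND F = false.
(a) not (proximate cause) — not satisfied.
(b) not (complaint lodged) — satisfied.
(2) = F AND T = false.
(a) public area — holds.
(i) no signage posted — holds.
(ii) during posted hours — fails.
(b) = T OR F = true.
(i) consent to enter — not satisfied.
(ii) no remedial action — not satisfied.
(c) = F OR F = false.
(3): T AND T AND F → false.
So Overall is not satisfied (F OR F OR F).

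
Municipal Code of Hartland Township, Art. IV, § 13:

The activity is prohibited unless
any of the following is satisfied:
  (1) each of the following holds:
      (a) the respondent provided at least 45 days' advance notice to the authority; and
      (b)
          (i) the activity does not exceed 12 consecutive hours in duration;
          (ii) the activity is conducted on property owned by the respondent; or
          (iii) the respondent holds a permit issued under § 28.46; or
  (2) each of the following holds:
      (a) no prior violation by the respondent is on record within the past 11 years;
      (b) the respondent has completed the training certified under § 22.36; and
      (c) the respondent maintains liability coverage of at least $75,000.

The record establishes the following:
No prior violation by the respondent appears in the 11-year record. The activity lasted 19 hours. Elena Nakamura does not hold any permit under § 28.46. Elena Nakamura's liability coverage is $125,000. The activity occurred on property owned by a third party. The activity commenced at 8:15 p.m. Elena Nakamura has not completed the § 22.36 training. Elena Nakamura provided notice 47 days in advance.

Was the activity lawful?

No — unlawful.

(a) ≥45 days' notice — holds.
(i) ≤ 12 hrs duration — fails.
(ii) own property — not met.
(iii) holds permit — fails.
(b): F OR F OR F → false.
(1) = T AND F = false.
(a) no prior violation — holds.
(b) training certified — fails.
(c) coverage ≥ $75,000 — satisfied.
So (2) is not satisfied (T AND F AND T).
Overall: F OR F → false.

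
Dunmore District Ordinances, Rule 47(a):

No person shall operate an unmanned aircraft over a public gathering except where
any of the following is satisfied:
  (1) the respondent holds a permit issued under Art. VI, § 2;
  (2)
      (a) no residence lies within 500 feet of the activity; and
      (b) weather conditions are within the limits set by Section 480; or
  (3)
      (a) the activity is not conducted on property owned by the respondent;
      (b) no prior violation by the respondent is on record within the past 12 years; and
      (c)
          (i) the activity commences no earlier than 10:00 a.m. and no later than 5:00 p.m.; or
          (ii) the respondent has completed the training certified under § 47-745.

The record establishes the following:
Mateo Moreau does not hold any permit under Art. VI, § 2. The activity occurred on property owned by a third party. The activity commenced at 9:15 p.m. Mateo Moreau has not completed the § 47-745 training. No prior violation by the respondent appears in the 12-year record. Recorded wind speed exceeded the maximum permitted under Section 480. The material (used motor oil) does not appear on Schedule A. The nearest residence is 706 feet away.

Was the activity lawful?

No — unlawful.

(1) holds permit — fails.
(a) no residence in 500 ft — holds.
(b) weather ok — not satisfied.
(2): T AND F → false.
(a) not (own property) — met.
(b) no prior violation — holds.
(i) start within hours — not met.
(ii) training certified — fails.
So (c) is not satisfied (F OR F).
(3): T AND T AND F → false.
So Overall is not satisfied (F OR F OR F).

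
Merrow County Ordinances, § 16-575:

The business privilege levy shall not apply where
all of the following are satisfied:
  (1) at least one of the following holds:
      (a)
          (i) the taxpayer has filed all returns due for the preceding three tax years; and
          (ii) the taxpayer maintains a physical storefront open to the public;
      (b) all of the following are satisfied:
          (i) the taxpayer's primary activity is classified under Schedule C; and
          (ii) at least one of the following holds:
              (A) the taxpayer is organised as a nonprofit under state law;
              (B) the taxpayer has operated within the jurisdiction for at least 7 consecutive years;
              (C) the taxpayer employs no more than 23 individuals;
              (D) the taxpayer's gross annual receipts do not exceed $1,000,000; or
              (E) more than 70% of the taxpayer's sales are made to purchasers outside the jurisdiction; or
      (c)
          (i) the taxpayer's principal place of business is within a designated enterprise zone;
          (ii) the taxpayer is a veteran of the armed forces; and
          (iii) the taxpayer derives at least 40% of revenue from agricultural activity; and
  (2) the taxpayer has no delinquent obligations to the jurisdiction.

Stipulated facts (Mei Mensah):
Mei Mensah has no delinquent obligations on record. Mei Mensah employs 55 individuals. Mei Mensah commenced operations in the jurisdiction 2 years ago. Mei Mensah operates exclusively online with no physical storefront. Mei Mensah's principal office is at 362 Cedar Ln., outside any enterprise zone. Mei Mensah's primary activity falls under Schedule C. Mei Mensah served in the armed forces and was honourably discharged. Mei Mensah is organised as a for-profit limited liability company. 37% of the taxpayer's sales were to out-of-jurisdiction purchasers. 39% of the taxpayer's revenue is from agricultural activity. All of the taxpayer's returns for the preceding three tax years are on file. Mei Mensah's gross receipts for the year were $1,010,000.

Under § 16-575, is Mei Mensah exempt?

No — not exempt.

(i) returns current — satisfied.
(ii) has storefront — fails.
So (a) is not satisfied (T AND F).
(i) Schedule C activity — holds.
(A) nonprofit — fails.
(B) ≥ 7 yrs in jurisdiction — not met.
(C) ≤ 23 employees — not met.
(D) receipts ≤ $1,000,000 — not satisfied.
(E) >70% out-of-jur. sales — fails.
So (ii) is not satisfied (F OR F OR F OR F OR F).
(b): T AND F → false.
(i) in enterprise zone — not satisfied.
(ii) veteran — holds.
(iii) ≥40% agricultural — not met.
So (c) is not satisfied (F AND T AND F).
(1): F OR F OR F → false.
(2) no delinquency — satisfied.
So Overall is not satisfied (F AND T).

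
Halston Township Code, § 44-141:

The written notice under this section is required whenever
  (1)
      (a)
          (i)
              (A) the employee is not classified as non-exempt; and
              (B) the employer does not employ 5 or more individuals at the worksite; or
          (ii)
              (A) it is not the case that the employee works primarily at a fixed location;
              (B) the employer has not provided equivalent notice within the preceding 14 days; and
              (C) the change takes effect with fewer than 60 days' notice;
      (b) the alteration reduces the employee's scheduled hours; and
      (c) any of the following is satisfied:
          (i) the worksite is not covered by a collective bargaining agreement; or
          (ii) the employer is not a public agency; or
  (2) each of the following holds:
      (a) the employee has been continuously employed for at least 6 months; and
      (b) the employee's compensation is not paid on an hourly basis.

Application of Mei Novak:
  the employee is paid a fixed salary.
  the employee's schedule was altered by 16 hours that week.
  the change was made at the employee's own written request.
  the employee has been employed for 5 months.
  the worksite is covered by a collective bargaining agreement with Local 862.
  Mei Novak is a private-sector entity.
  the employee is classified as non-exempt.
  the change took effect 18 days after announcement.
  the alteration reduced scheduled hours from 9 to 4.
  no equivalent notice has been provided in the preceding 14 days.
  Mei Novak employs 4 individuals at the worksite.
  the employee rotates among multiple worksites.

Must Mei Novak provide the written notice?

Yes — required.

(A) not (non-exempt) — not met.
(B) not (≥ 5 at site) — met.
(i): F AND T → false.
(A) not (fixed location) — met.
(B) no recent notice — satisfied.
(C) < 60 days' notice — satisfied.
So (ii) is satisfied (T AND T AND T).
So (a) is satisfied (F OR T).
(b) hours reduced — satisfied.
(i) no CBA — not satisfied.
(ii) not (public agency) — holds.
So (c) is satisfied (F OR T).
So (1) is satisfied (T AND T AND T).
(a) tenure ≥ 6 mo. — not met.
(b) not (hourly-paid) — holds.
(2): F AND T → false.
So Overall is satisfied (T OR F).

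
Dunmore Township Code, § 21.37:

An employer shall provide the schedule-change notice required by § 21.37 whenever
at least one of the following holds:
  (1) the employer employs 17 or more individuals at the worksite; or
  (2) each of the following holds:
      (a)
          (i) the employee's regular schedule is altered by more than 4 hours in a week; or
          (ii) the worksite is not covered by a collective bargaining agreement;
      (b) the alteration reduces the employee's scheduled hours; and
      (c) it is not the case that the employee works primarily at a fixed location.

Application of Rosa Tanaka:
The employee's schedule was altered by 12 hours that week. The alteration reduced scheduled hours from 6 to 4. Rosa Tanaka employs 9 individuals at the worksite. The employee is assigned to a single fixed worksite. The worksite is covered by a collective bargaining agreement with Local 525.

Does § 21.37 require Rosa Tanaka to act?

(1) ≥ 17 at site — not satisfied.
(i) schedule shift > 4h — satisfied.
(ii) no CBA — not satisfied.
(a) = T OR F = true.
(b) hours reduced — holds.
(c) not (fixed location) — not satisfied.
(2): T AND T AND F → false.
Overall = F OR F = false.

No — not required.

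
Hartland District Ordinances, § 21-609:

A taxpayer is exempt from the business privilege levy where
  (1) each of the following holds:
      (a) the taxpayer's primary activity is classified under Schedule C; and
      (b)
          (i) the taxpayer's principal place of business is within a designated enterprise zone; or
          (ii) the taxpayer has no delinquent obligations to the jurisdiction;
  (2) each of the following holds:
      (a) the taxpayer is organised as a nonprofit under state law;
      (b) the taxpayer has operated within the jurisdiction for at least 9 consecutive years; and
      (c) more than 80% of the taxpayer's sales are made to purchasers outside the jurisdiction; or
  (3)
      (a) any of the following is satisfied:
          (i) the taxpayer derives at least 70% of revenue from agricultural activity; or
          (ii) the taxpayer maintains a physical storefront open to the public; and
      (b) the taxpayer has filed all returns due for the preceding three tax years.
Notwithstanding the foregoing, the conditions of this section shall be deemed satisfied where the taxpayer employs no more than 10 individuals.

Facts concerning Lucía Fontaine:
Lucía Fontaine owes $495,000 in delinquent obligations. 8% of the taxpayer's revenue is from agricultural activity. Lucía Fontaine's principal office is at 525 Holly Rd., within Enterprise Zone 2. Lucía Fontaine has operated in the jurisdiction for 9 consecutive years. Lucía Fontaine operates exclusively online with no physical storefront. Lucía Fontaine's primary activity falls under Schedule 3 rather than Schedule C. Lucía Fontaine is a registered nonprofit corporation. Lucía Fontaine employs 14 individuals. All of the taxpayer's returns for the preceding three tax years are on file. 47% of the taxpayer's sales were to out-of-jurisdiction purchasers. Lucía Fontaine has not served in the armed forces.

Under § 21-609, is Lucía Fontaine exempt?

(a) Schedule C activity — fails.
(i) in enterprise zone — met.
(ii) no delinquency — not met.
(b) = T OR F = true.
(1) = F AND T = false.
(a) nonprofit — holds.
(b) ≥ 9 yrs in jurisdiction — satisfied.
(c) >80% out-of-jur. sales — fails.
(2): T AND T AND F → false.
(i) ≥70% agricultural — not satisfied.
(ii) has storefront — not met.
(a): F OR F → false.
(b) returns current — met.
So (3) is not satisfied (F AND T).
Overall: F OR F OR F → false.
Exception (≤ 10 employees) — not satisfied.
Result: main false OR exception false → false.

No — not exempt.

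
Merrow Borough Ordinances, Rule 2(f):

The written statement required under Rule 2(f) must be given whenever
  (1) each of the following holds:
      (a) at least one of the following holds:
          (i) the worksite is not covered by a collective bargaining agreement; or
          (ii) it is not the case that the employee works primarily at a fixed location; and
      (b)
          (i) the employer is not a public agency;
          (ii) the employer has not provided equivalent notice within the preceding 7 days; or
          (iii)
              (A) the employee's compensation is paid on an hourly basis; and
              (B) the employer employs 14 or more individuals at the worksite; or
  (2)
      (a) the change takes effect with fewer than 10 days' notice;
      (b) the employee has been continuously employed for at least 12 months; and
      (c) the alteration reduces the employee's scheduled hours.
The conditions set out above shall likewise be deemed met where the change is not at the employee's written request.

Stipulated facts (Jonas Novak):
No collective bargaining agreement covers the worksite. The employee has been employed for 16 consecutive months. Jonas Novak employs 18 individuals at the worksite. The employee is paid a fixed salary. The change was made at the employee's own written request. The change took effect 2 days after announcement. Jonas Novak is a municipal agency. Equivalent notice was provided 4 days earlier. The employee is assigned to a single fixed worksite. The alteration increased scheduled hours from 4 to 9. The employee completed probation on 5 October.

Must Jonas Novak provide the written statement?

(i) no CBA — holds.
(ii) not (fixed location) — not met.
(a) = T OR F = true.
(i) not (public agency) — fails.
(ii) no recent notice — not met.
(A) hourly-paid — not satisfied.
(B) ≥ 14 at site — satisfied.
(iii) = F AND T = false.
(b): F OR F OR F → false.
So (1) is not satisfied (T AND F).
(a) < 10 days' notice — holds.
(b) tenure ≥ 12 mo. — met.
(c) hours reduced — not satisfied.
So (2) is not satisfied (T AND T AND F).
Overall = F OR F = false.
Exception (not employee-requested) — not satisfied.
Result: main false OR exception false → false.

No — not required.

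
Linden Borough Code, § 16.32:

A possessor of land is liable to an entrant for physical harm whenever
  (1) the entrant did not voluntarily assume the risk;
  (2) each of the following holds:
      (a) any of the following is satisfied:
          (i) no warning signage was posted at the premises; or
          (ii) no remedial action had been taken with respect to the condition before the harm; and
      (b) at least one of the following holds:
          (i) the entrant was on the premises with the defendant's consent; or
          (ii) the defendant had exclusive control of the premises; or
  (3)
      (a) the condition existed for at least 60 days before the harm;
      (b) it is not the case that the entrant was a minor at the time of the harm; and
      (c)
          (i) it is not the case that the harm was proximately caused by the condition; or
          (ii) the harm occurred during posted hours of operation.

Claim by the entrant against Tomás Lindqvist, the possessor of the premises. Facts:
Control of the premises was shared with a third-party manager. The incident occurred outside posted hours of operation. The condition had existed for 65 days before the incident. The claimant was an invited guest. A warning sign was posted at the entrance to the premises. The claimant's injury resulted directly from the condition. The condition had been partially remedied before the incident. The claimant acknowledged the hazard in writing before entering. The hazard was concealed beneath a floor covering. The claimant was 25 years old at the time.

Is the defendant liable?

No — not liable.

(1) no assumed risk — fails.
(i) no signage posted — fails.
(ii) no remedial action — fails.
(a): F OR F → false.
(i) consent to enter — satisfied.
(ii) exclusive control — not satisfied.
(b) = T OR F = true.
(2): F AND T → false.
(a) condition ≥60 days old — met.
(b) not (entrant a minor) — holds.
(i) not (proximate cause) — fails.
(ii) during posted hours — fails.
(c): F OR F → false.
(3) = T AND T AND F = false.
Overall: F OR F OR F → false.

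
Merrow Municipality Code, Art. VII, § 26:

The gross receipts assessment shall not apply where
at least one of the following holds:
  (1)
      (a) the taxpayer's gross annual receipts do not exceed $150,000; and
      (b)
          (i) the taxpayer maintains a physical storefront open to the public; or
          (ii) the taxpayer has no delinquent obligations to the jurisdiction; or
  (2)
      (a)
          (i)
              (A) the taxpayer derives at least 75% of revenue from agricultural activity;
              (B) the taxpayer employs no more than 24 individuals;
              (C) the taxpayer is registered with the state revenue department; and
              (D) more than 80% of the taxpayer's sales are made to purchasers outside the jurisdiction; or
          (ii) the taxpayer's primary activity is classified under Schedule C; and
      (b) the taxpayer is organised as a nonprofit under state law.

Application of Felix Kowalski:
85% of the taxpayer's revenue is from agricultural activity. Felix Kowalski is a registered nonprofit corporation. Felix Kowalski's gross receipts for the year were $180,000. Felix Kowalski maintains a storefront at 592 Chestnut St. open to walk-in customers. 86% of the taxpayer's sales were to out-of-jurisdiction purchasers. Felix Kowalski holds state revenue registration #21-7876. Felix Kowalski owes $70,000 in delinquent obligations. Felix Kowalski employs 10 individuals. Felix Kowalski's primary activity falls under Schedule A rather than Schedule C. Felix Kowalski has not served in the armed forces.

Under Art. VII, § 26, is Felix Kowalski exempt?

Yes — exempt.

(a) receipts ≤ $150,000 — fails.
(i) has storefront — satisfied.
(ii) no delinquency — not satisfied.
So (b) is satisfied (T OR F).
(1) = F AND T = false.
(A) ≥75% agricultural — satisfied.
(B) ≤ 24 employees — satisfied.
(C) state-registered — satisfied.
(D) >80% out-of-jur. sales — met.
(i) = T AND T AND T AND T = true.
(ii) Schedule C activity — fails.
So (a) is satisfied (T OR F).
(b) nonprofit — holds.
So (2) is satisfied (T AND T).
Overall = F OR T = true.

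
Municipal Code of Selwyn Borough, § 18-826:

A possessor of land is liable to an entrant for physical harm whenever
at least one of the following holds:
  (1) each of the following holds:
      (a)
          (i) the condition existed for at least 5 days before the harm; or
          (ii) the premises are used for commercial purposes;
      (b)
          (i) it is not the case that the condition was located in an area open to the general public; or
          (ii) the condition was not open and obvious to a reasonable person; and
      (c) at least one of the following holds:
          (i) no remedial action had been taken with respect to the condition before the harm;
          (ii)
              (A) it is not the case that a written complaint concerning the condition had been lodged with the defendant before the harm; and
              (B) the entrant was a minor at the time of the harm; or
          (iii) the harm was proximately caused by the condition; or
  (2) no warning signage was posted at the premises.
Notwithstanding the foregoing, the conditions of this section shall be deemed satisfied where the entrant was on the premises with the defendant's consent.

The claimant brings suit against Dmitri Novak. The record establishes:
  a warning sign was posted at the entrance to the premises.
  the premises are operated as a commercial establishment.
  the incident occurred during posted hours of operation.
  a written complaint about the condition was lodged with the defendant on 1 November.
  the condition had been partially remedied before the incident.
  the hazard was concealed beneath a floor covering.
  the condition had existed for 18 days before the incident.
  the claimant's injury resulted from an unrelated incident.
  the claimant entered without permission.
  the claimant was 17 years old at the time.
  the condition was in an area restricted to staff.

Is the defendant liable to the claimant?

No — not liable.

(i) condition ≥5 days old — met.
(ii) commercial use — satisfied.
(a): T OR T → true.
(i) not (public area) — holds.
(ii) not open/obvious — met.
(b): T OR T → true.
(i) no remedial action — fails.
(A) not (complaint lodged) — not met.
(B) entrant a minor — satisfied.
(ii) = F AND T = false.
(iii) proximate cause — fails.
(c): F OR F OR F → false.
(1): T AND T AND F → false.
(2) no signage posted — not met.
Overall: F OR F → false.
Exception (consent to enter) — not satisfied.
Result: main false OR exception false → false.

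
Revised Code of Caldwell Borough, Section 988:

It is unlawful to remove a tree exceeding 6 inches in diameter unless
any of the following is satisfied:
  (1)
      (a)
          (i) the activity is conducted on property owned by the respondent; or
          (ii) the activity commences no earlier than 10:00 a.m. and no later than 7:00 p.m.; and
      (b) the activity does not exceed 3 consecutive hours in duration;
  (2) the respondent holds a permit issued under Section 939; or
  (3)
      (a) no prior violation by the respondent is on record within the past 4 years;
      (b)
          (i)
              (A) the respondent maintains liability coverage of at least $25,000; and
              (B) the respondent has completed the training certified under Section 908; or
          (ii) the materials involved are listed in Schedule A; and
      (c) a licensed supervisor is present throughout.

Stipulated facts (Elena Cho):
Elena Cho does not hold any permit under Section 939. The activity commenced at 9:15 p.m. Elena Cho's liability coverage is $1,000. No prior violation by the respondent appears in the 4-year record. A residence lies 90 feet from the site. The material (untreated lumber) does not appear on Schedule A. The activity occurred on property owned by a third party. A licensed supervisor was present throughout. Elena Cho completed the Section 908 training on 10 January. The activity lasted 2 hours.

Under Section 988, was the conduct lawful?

(i) own property — not met.
(ii) start within hours — fails.
So (a) is not satisfied (F OR F).
(b) ≤ 3 hrs duration — holds.
(1) = F AND T = false.
(2) holds permit — not met.
(a) no prior violation — holds.
(A) coverage ≥ $25,000 — not satisfied.
(B) training certified — satisfied.
So (i) is not satisfied (F AND T).
(ii) Schedule A material — fails.
(b): F OR F → false.
(c) supervisor present — met.
(3) = T AND F AND T = false.
So Overall is not satisfied (F OR F OR F).

No — unlawful.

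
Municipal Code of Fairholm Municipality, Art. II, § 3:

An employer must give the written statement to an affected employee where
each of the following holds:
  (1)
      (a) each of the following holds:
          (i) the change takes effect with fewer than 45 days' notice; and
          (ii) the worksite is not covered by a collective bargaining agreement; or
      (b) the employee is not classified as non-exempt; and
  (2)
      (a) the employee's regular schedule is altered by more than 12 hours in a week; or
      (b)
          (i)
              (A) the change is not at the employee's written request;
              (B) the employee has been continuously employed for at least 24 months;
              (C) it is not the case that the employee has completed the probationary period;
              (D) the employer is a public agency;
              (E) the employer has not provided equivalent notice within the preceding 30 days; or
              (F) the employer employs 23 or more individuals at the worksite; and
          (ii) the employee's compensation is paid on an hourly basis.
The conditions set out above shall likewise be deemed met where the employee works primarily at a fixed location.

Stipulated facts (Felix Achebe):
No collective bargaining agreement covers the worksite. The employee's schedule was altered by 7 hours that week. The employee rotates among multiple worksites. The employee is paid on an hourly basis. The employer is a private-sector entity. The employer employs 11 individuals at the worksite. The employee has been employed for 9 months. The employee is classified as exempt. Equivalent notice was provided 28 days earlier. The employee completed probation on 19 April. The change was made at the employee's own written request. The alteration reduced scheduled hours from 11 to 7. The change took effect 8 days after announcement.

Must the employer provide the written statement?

No — not required.

(i) < 45 days' notice — met.
(ii) no CBA — holds.
(a) = T AND T = true.
(b) not (non-exempt) — holds.
So (1) is satisfied (T OR T).
(a) schedule shift > 12h — not satisfied.
(A) not employee-requested — not satisfied.
(B) tenure ≥ 24 mo. — not met.
(C) not (past probation) — not met.
(D) public agency — fails.
(E) no recent notice — fails.
(F) ≥ 23 at site — not met.
(i) = F OR F OR F OR F OR F OR F = false.
(ii) hourly-paid — met.
(b): F AND T → false.
So (2) is not satisfied (F OR F).
Overall: T AND F → false.
Exception (fixed location) — not satisfied.
Result: main false OR exception false → false.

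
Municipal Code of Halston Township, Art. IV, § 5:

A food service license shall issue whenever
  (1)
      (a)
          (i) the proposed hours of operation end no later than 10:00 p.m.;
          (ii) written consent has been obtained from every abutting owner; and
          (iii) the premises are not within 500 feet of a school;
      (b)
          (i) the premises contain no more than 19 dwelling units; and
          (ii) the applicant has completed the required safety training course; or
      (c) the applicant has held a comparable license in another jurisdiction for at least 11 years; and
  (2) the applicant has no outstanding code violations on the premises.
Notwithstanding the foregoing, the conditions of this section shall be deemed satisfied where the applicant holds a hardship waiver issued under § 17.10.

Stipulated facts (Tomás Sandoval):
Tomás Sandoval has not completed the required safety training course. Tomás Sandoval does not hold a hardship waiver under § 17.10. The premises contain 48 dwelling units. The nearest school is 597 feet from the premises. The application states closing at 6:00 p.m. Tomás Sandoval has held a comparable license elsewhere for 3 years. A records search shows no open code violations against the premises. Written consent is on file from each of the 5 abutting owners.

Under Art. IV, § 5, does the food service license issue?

(i) closes by 10 p.m. — satisfied.
(ii) all abutters consent — holds.
(iii) ≥500 ft from school — satisfied.
(a): T AND T AND T → true.
(i) ≤ 19 units — fails.
(ii) safety training — not met.
(b): F AND F → false.
(c) prior license ≥ 11 yr — fails.
(1) = T OR F OR F = true.
(2) no code violations — met.
Overall: T AND T → true.
Exception (hardship waiver) — not satisfied.
Result: main true OR exception false → true.

Yes — granted.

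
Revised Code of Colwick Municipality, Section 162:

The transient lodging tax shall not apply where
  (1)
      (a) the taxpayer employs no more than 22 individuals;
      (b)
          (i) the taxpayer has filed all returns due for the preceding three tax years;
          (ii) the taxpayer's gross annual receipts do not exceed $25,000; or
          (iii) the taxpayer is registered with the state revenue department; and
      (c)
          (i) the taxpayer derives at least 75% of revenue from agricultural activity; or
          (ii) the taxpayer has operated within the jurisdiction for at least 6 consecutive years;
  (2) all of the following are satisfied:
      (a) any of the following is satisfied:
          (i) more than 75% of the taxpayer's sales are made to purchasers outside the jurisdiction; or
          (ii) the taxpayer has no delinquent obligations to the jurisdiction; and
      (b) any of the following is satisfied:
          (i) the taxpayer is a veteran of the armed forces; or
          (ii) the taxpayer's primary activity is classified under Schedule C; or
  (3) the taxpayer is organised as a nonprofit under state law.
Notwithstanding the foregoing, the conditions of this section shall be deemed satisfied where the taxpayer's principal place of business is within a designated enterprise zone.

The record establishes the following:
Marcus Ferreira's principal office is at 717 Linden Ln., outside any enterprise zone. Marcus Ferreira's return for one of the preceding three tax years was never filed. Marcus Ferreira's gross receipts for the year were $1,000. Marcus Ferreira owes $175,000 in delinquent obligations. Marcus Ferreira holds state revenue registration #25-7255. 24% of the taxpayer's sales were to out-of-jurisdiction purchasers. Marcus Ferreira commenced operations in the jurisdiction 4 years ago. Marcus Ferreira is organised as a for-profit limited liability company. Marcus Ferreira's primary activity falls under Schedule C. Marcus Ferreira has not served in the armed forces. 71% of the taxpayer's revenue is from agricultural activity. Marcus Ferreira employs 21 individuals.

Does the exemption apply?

No — not exempt.

(a) ≤ 22 employees — holds.
(i) returns current — not satisfied.
(ii) receipts ≤ $25,000 — met.
(iii) state-registered — met.
(b) = F OR T OR T = true.
(i) ≥75% agricultural — not satisfied.
(ii) ≥ 6 yrs in jurisdiction — fails.
(c): F OR F → false.
(1): T AND T AND F → false.
(i) >75% out-of-jur. sales — not met.
(ii) no delinquency — not satisfied.
(a): F OR F → false.
(i) veteran — fails.
(ii) Schedule C activity — holds.
(b) = F OR T = true.
So (2) is not satisfied (F AND T).
(3) nonprofit — not satisfied.
Overall: F OR F OR F → false.
Exception (in enterprise zone) — not satisfied.
Result: main false OR exception false → false.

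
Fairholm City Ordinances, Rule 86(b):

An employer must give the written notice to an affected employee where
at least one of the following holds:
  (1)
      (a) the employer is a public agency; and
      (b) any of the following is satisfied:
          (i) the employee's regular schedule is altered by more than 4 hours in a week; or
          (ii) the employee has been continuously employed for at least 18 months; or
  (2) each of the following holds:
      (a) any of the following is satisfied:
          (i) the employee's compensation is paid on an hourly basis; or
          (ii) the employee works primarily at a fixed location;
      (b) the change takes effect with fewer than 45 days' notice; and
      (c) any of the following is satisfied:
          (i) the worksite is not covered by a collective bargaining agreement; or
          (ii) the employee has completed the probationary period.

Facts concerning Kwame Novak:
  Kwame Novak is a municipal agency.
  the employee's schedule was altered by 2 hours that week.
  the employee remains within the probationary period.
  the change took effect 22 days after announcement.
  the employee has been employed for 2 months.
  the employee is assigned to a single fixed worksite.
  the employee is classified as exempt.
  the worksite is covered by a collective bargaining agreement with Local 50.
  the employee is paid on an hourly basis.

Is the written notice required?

(a) public agency — holds.
(i) schedule shift > 4h — not satisfied.
(ii) tenure ≥ 18 mo. — not met.
(b) = F OR F = false.
So (1) is not satisfied (T AND F).
(i) hourly-paid — holds.
(ii) fixed location — satisfied.
So (a) is satisfied (T OR T).
(b) < 45 days' notice — satisfied.
(i) no CBA — not met.
(ii) past probation — not met.
(c) = F OR F = false.
So (2) is not satisfied (T AND T AND F).
Overall: F OR F → false.

No — not required.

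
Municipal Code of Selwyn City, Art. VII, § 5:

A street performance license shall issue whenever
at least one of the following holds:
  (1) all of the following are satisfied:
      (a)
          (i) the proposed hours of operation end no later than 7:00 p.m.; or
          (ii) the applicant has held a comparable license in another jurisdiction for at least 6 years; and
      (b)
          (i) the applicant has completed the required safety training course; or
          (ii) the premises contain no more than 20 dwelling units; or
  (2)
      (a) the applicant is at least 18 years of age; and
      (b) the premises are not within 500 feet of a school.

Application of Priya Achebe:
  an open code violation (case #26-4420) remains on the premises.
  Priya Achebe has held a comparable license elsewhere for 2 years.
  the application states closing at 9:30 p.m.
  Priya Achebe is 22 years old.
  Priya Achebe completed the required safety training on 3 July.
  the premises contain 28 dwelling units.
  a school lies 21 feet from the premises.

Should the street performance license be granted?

No — denied.

(i) closes by 7 p.m. — not met.
(ii) prior license ≥ 6 yr — fails.
(a): F OR F → false.
(i) safety training — satisfied.
(ii) ≤ 20 units — not satisfied.
So (b) is satisfied (T OR F).
So (1) is not satisfied (F AND T).
(a) age ≥ 18 — met.
(b) ≥500 ft from school — not satisfied.
So (2) is not satisfied (T AND F).
So Overall is not satisfied (F OR F).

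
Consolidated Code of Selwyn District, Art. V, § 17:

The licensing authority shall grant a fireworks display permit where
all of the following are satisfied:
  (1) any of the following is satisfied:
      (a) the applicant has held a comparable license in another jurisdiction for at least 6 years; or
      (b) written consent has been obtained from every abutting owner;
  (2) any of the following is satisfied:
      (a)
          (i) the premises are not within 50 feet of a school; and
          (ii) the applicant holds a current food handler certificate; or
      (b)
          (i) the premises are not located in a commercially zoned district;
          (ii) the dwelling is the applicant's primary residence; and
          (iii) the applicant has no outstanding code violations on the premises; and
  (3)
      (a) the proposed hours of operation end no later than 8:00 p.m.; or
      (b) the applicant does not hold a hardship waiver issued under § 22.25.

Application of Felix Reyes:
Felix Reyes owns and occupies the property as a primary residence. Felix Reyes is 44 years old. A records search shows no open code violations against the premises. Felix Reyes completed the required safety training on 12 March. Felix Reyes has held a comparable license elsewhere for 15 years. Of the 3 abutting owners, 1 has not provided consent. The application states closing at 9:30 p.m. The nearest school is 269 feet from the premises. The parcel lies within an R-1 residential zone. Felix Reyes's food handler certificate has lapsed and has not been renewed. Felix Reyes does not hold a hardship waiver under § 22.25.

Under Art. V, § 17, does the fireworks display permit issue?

Yes — granted.

(a) prior license ≥ 6 yr — holds.
(b) all abutters consent — not met.
(1) = T OR F = true.
(i) ≥50 ft from school — holds.
(ii) food handler cert. — not satisfied.
(a) = T AND F = false.
(i) not (commercially zoned) — met.
(ii) primary residence — met.
(iii) no code violations — met.
(b) = T AND T AND T = true.
(2): F OR T → true.
(a) closes by 8 p.m. — fails.
(b) not (hardship waiver) — satisfied.
(3) = F OR T = true.
So Overall is satisfied (T AND T AND T).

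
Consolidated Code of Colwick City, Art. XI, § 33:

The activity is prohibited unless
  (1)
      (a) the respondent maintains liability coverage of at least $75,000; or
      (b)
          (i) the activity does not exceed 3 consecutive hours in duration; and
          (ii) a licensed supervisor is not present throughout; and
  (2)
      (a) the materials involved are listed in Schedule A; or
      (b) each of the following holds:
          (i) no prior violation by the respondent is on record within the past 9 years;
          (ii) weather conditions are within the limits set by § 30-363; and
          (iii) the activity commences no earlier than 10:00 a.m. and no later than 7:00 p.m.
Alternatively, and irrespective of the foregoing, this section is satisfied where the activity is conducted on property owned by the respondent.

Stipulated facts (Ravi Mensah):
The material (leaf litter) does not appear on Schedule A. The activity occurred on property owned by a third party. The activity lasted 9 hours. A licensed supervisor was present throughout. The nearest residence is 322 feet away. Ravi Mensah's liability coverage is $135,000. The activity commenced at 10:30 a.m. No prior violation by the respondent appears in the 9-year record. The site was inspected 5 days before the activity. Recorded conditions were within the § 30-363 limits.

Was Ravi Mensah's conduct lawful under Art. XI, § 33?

Yes — lawful.

(a) coverage ≥ $75,000 — satisfied.
(i) ≤ 3 hrs duration — not satisfied.
(ii) not (supervisor present) — fails.
(b) = F AND F = false.
(1): T OR F → true.
(a) Schedule A material — not met.
(i) no prior violation — holds.
(ii) weather ok — met.
(iii) start within hours — met.
So (b) is satisfied (T AND T AND T).
(2) = F OR T = true.
Overall = T AND T = true.
Exception (own property) — not satisfied.
Result: main true OR exception false → true.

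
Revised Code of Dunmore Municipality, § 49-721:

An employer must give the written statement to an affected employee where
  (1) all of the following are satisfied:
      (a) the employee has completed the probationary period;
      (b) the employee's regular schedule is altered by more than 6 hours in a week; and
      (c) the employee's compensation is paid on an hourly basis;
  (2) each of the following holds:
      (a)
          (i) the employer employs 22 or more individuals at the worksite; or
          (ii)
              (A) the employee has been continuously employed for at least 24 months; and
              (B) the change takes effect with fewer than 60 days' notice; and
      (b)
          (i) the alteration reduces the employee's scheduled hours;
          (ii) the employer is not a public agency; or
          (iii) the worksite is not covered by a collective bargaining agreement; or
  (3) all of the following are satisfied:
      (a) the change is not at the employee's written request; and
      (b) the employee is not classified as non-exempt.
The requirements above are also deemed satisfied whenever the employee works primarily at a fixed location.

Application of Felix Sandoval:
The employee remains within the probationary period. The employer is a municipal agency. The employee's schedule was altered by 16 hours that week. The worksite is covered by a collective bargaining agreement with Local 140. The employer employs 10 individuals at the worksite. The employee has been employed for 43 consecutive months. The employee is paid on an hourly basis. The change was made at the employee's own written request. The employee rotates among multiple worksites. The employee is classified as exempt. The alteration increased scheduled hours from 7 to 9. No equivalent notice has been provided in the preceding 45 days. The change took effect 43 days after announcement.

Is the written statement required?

No — not required.

(a) past probation — fails.
(b) schedule shift > 6h — met.
(c) hourly-paid — holds.
(1): F AND T AND T → false.
(i) ≥ 22 at site — fails.
(A) tenure ≥ 24 mo. — holds.
(B) < 60 days' notice — met.
So (ii) is satisfied (T AND T).
So (a) is satisfied (F OR T).
(i) hours reduced — not satisfied.
(ii) not (public agency) — not satisfied.
(iii) no CBA — not met.
So (b) is not satisfied (F OR F OR F).
So (2) is not satisfied (T AND F).
(a) not employee-requested — not satisfied.
(b) not (non-exempt) — met.
So (3) is not satisfied (F AND T).
Overall = F OR F OR F = false.
Exception (fixed location) — not satisfied.
Result: main false OR exception false → false.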